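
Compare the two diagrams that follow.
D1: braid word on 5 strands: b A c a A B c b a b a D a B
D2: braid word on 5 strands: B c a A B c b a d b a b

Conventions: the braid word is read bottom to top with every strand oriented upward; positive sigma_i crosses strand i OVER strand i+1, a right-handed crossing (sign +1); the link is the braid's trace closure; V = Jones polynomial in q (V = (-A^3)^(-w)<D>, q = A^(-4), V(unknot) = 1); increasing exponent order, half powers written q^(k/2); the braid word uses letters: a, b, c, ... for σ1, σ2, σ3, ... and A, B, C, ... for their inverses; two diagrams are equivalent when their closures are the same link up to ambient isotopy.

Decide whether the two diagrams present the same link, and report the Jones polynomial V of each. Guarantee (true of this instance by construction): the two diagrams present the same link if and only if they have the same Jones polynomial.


equivalent: yes
V(D1) = q - q^2 + 2q^3 - q^4 + q^5 - q^6  (w +4, c 14, <D> = -A^-12 + A^-8 - A^-4 + 2 - A^4 + A^8)
D2 (bracket -A^-6 + A^-2 - A^2 + 2A^6 - A^10 + A^14; 12 crossings at w = +6): V = q - q^2 + 2q^3 - q^4 + q^5 - q^6
why: one V(q) for all 2 diagrams — one class (guaranteed)


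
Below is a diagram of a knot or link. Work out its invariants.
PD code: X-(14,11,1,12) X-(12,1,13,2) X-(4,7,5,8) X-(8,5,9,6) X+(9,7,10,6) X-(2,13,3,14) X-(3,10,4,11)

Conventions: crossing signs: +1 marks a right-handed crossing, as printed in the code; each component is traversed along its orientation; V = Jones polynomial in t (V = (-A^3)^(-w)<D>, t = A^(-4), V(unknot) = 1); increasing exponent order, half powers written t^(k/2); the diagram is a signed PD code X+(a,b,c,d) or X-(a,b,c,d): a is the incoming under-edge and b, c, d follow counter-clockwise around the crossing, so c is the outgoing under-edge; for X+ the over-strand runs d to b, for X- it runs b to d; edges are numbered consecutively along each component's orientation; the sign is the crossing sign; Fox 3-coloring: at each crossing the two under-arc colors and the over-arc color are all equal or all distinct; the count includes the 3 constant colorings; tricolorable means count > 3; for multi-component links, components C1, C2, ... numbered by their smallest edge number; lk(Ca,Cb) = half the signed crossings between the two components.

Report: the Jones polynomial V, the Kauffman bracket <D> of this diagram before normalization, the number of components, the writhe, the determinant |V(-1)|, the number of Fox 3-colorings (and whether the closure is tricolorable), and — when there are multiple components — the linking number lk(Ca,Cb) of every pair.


V = -t^-4 + t^-3 + t^-1
<D> = -A^-11 - A^-3 + A (w = -5)
1 component over 7 crossings, w = -5
9 Fox colorings among 3^7, |V(-1)| = 3: tricolorable
why: det 3 = |V(-1)|; divisible by 3, so tricolorable


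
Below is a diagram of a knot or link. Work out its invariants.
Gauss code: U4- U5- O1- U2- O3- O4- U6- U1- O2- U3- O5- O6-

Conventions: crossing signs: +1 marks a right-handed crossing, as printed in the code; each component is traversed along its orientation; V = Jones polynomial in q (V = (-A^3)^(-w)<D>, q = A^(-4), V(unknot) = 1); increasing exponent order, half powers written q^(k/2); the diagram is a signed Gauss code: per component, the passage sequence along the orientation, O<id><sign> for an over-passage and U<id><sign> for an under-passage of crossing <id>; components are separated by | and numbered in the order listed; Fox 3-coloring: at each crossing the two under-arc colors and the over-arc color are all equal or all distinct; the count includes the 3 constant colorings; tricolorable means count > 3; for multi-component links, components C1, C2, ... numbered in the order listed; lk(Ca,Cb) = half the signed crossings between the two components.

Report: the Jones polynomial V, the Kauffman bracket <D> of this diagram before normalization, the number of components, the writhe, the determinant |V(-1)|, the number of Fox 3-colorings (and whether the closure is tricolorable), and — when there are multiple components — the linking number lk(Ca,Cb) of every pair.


V = -q^-7 + q^-6 - q^-5 + q^-4 + q^-2
<D> = A^-10 + A^-2 - A^2 + A^6 - A^10 (w = -6)
1 component over 6 crossings, w = -6
3 Fox colorings among 3^6, |V(-1)| = 5: not tricolorable
why: the span of V is 5, forcing >= 5 crossings in any diagram


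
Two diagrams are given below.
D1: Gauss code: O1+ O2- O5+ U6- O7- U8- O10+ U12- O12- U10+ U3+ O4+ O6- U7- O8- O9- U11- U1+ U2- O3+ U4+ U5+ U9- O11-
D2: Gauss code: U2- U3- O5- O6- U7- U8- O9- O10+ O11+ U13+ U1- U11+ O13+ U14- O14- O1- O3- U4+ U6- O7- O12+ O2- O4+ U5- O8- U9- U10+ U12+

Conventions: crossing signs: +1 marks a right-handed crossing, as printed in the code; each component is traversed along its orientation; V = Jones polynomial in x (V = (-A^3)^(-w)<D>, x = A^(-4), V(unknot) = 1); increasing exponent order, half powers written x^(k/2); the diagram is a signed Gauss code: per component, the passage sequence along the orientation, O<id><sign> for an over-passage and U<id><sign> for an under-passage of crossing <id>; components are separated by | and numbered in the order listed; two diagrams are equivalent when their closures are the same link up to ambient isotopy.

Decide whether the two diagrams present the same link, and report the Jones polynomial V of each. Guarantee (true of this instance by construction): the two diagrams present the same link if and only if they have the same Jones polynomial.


equivalent: no
D1 (bracket A^-10 - A^-6 + 2A^-2 - 2A^2 + 2A^6 - 2A^10 + A^14; 12 crossings at w = -2): V = x^-5 - 2x^-4 + 2x^-3 - 2x^-2 + 2x^-1 - 1 + x
V(D2) = -x^-6 + x^-5 - x^-4 + 2x^-3 - x^-2 + x^-1  (w -4, c 14, <D> = A^-8 - A^-4 + 2 - A^4 + A^8 - A^12)
key observation: V(x) takes 2 values over 2 diagrams, fixing the grouping


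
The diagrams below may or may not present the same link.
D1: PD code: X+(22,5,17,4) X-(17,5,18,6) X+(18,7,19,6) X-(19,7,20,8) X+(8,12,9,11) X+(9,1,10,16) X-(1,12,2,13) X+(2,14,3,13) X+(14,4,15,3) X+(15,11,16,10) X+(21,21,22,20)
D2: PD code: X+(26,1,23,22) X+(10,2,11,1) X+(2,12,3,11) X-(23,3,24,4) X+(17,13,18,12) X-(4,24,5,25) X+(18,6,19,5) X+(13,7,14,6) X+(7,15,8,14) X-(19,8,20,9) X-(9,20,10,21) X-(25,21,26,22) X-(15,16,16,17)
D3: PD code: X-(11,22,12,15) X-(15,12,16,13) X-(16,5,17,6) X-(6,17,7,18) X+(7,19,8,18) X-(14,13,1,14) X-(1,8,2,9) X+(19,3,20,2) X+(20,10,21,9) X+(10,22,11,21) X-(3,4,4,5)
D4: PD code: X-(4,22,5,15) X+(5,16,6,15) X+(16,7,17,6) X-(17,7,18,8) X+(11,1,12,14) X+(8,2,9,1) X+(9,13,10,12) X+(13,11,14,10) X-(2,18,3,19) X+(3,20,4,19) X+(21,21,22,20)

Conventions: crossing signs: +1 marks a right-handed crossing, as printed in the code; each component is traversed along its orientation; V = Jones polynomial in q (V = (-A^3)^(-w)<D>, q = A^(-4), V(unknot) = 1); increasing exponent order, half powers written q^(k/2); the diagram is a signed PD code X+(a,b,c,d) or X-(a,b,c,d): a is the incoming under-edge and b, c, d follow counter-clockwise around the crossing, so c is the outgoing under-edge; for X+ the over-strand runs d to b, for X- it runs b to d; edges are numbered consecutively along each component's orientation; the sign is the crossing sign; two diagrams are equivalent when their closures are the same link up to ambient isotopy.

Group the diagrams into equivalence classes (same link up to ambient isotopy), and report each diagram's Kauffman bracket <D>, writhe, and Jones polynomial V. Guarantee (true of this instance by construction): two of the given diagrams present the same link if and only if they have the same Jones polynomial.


grouping into links: {D1, D4} | {D2} | {D3}
V(D1) = -q^(1/2) - q^(3/2) - q^(5/2) + q^(9/2)  (w +5, c 11, <D> = -A^-3 + A^5 + A^9 + A^13)
V(D2) = -q^(-3/2) - 2q^(1/2) + q^(3/2) - q^(5/2) + q^(7/2)  [13 crossings, <D> = -A^-11 + A^-7 - A^-3 + 2A + A^9, w = +1]
D3 (bracket A^-11 + A^-7; 11 crossings at w = -3): V = -q^(-1/2) - q^(1/2)
V(D4) = -q^(1/2) - q^(3/2) - q^(5/2) + q^(9/2)  (w +5, c 11, <D> = -A^-3 + A^5 + A^9 + A^13)
why: V(q) takes 3 values over 4 diagrams, fixing the grouping


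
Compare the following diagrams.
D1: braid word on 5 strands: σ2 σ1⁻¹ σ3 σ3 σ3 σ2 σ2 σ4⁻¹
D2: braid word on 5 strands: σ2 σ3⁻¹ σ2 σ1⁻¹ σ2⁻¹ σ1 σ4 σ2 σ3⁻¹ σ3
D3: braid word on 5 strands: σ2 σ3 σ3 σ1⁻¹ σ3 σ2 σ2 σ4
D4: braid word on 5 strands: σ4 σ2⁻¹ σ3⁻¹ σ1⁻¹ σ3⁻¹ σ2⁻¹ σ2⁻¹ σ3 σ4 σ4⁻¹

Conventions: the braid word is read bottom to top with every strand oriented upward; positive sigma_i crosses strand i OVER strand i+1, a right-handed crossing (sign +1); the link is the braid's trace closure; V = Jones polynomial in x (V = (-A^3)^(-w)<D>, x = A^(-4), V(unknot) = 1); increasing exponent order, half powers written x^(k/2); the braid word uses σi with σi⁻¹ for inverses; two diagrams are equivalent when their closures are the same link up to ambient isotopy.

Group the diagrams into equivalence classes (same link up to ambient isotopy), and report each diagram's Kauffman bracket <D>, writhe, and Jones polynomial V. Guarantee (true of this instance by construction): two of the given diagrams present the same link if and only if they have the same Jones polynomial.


classes: {D1, D3} | {D2} | {D4}
V(D1) = x^2 + 2x^4 - 2x^5 + x^6 - 2x^7 + x^8  [8 crossings, <D> = A^-20 - 2A^-16 + A^-12 - 2A^-8 + 2A^-4 + A^4, w = +4]
D2 (bracket -A^-10 + A^-6 + A^2; 10 crossings at w = +2): V = x + x^3 - x^4
V(D3) = x^2 + 2x^4 - 2x^5 + x^6 - 2x^7 + x^8  (w +6, c 8, <D> = A^-14 - 2A^-10 + A^-6 - 2A^-2 + 2A^2 + A^10)
D4 (bracket A^-8 - A^-4 + 2 - A^4 + A^8 - A^12; 10 crossings at w = -4): V = -x^-6 + x^-5 - x^-4 + 2x^-3 - x^-2 + x^-1
insight: 3 values of V(x) split the 4 diagrams


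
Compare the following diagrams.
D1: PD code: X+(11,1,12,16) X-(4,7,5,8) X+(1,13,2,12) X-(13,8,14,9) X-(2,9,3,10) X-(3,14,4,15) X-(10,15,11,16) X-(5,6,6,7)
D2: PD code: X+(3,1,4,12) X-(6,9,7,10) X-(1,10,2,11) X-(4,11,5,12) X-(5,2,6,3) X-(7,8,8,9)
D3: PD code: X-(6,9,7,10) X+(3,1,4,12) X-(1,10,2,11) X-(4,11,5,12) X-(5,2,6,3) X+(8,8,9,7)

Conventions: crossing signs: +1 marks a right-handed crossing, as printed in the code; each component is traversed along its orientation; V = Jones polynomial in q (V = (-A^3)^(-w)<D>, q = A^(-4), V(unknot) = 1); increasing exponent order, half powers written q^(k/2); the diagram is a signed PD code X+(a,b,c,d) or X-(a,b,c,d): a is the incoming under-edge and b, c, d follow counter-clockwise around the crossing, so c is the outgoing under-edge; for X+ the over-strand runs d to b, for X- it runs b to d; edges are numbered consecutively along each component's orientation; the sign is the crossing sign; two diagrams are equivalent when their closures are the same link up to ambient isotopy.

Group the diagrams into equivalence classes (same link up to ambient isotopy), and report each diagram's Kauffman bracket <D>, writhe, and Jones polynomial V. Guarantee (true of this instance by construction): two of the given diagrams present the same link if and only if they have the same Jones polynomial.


classes: {D1, D2, D3}
V(D1) = 1  [8 crossings, <D> = A^-12, w = -4]
D2 (bracket A^-12; 6 crossings at w = -4): V = 1
D3 (bracket A^-6; 6 crossings at w = -2): V = 1
note: all 3 diagrams share one V(q), hence one class


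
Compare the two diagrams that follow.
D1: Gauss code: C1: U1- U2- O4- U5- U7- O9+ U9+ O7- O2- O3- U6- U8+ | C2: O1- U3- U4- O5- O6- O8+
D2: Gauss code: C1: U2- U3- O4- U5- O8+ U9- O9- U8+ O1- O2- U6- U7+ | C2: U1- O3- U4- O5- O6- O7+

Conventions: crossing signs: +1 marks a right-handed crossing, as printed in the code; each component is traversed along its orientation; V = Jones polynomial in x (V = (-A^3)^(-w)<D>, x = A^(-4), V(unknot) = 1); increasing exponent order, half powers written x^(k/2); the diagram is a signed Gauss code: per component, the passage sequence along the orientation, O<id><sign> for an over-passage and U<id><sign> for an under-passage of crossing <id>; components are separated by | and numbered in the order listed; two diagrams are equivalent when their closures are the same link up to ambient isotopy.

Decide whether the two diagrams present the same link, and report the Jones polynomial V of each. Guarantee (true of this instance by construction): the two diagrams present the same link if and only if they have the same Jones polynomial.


same link: yes
V(D1) = -x^(-11/2) + x^(-9/2) - x^(-7/2) - x^(-3/2)  [9 crossings, <D> = A^-9 + A^-1 - A^3 + A^7, w = -5]
V(D2) = -x^(-11/2) + x^(-9/2) - x^(-7/2) - x^(-3/2)  [9 crossings, <D> = A^-9 + A^-1 - A^3 + A^7, w = -5]
insight: one V(x) for all 2 diagrams — one class (guaranteed)


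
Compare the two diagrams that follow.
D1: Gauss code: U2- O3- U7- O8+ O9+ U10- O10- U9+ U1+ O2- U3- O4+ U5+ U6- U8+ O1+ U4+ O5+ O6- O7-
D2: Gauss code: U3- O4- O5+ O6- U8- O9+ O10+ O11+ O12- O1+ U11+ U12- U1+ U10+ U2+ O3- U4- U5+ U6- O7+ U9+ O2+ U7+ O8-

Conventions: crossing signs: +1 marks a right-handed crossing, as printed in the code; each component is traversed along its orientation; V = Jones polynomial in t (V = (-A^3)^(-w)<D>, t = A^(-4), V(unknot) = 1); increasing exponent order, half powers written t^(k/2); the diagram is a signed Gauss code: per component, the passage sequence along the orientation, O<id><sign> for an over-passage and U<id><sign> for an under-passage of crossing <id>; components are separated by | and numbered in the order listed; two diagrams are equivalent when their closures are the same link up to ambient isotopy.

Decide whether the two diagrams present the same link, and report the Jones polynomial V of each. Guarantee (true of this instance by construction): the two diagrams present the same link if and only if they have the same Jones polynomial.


same link: yes
V(D1) = -t^-3 + 2t^-2 - 2t^-1 + 3 - 2t + 2t^2 - t^3  [10 crossings, <D> = -A^-12 + 2A^-8 - 2A^-4 + 3 - 2A^4 + 2A^8 - A^12, w = 0]
V(D2) = -t^-3 + 2t^-2 - 2t^-1 + 3 - 2t + 2t^2 - t^3  (w +2, c 12, <D> = -A^-6 + 2A^-2 - 2A^2 + 3A^6 - 2A^10 + 2A^14 - A^18)
note: all 2 diagrams share one V(t), hence one class


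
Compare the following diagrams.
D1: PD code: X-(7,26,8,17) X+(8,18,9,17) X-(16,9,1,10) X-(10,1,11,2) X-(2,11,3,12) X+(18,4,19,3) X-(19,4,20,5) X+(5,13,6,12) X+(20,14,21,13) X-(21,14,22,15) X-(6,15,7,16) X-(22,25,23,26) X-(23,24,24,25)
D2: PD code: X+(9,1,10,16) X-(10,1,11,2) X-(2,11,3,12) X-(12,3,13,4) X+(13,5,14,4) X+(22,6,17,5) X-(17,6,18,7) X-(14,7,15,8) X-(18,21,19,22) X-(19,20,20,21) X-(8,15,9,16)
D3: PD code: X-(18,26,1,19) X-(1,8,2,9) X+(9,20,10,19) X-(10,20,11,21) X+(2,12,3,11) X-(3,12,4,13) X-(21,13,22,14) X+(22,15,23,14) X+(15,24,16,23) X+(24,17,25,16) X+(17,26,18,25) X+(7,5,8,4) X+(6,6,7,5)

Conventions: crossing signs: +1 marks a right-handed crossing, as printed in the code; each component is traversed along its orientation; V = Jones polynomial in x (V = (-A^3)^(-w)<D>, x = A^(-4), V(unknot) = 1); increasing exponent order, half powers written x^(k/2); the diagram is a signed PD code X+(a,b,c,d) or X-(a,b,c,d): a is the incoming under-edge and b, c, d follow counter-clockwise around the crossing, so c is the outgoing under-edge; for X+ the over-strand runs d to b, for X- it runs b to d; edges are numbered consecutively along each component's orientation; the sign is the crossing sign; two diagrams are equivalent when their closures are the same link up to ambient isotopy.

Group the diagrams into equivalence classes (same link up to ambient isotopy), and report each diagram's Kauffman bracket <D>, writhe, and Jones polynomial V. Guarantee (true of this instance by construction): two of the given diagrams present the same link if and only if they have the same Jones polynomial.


classes: {D1, D2} | {D3}
V(D1) = x^(-9/2) - x^(-5/2) - x^(-3/2) - x^(-1/2)  [13 crossings, <D> = A^-13 + A^-9 + A^-5 - A^3, w = -5]
D2 (bracket A^-13 + A^-9 + A^-5 - A^3; 11 crossings at w = -5): V = x^(-9/2) - x^(-5/2) - x^(-3/2) - x^(-1/2)
V(D3) = -x^(1/2) - x^(5/2)  [13 crossings, <D> = A^-1 + A^7, w = +3]
note: 2 values of V(x) split the 3 diagrams


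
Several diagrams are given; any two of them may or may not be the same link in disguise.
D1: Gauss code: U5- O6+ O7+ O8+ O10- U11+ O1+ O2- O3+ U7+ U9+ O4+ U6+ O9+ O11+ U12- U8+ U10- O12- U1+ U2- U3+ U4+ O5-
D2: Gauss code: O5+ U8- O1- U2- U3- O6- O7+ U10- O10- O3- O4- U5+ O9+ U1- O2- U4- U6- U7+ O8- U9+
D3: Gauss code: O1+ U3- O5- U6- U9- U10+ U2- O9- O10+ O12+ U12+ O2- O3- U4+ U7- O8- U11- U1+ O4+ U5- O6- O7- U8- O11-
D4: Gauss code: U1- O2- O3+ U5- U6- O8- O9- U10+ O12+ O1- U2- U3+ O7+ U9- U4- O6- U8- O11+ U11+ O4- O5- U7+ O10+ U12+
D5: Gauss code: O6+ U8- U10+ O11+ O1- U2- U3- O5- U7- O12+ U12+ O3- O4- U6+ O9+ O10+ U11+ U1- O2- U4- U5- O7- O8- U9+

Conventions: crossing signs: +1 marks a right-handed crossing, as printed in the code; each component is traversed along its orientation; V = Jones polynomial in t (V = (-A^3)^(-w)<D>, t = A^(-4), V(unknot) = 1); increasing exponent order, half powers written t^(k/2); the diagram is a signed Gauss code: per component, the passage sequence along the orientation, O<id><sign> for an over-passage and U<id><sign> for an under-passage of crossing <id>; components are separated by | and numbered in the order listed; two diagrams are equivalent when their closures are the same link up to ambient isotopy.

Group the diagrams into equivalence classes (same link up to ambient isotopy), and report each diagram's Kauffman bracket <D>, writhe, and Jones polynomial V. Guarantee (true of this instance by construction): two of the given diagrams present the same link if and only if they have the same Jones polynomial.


equivalence classes: {D1} | {D3} | {D2, D4, D5}
D1 (bracket -A^-16 + A^-12 - A^-8 + A^-4 + A^4; 12 crossings at w = +4): V = t^2 + t^4 - t^5 + t^6 - t^7
V(D2) = t^-5 - 2t^-4 + 2t^-3 - 2t^-2 + 2t^-1 - 1 + t  (w -4, c 10, <D> = A^-16 - A^-12 + 2A^-8 - 2A^-4 + 2 - 2A^4 + A^8)
D3 (bracket A^-8 - A^-4 + 2 - A^4 + A^8 - A^12; 12 crossings at w = -4): V = -t^-6 + t^-5 - t^-4 + 2t^-3 - t^-2 + t^-1
V(D4) = t^-5 - 2t^-4 + 2t^-3 - 2t^-2 + 2t^-1 - 1 + t  (w -2, c 12, <D> = A^-10 - A^-6 + 2A^-2 - 2A^2 + 2A^6 - 2A^10 + A^14)
V(D5) = t^-5 - 2t^-4 + 2t^-3 - 2t^-2 + 2t^-1 - 1 + t  [12 crossings, <D> = A^-10 - A^-6 + 2A^-2 - 2A^2 + 2A^6 - 2A^10 + A^14, w = -2]
observation: 3 values of V(t) split the 5 diagrams


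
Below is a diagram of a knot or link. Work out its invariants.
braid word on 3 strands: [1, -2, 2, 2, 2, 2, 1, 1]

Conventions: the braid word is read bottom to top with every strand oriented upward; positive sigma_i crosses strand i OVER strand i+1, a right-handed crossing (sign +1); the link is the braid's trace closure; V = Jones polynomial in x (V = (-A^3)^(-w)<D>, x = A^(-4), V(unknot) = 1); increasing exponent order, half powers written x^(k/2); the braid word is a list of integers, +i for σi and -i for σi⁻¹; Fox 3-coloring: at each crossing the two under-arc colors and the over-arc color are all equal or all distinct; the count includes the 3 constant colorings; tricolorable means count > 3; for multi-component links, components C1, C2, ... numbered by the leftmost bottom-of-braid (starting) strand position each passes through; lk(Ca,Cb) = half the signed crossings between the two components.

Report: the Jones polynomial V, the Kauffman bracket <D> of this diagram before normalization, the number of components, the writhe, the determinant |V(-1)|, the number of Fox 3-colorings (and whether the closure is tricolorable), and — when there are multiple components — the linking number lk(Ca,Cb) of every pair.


V = x^2 + 2x^4 - 2x^5 + x^6 - 2x^7 + x^8
<D> = A^-14 - 2A^-10 + A^-6 - 2A^-2 + 2A^2 + A^10 (w = +6)
1 component over 8 crossings, w = +6
27 Fox colorings among 3^8, |V(-1)| = 9: tricolorable
why: the word shrinks to σ1 σ2 σ2 σ2 σ1 σ1 after cancelling


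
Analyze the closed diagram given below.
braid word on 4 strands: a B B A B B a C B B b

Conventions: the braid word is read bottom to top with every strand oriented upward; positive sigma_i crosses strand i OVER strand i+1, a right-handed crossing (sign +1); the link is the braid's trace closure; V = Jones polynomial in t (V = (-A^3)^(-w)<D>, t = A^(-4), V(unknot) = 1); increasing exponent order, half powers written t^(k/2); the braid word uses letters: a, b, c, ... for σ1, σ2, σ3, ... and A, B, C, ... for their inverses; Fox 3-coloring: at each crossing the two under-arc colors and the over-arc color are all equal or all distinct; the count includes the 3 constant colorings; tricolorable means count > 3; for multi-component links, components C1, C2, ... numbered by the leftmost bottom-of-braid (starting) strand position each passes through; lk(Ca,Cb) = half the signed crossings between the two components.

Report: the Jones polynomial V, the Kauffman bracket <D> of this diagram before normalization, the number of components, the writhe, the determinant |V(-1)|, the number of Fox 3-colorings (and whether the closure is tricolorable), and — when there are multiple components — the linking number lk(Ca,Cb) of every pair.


Jones polynomial: V(t) = -t^-6 + t^-5 - t^-4 + 2t^-3 - t^-2 + t^-1
<D> = -A^-11 + A^-7 - 2A^-3 + A - A^5 + A^9; writhe -5
components 1, writhe -5 (11 crossings)
3-colorings: 3 of 3^11, det 7 — not tricolorable
note: the span of V is 5, forcing >= 5 crossings in any diagram


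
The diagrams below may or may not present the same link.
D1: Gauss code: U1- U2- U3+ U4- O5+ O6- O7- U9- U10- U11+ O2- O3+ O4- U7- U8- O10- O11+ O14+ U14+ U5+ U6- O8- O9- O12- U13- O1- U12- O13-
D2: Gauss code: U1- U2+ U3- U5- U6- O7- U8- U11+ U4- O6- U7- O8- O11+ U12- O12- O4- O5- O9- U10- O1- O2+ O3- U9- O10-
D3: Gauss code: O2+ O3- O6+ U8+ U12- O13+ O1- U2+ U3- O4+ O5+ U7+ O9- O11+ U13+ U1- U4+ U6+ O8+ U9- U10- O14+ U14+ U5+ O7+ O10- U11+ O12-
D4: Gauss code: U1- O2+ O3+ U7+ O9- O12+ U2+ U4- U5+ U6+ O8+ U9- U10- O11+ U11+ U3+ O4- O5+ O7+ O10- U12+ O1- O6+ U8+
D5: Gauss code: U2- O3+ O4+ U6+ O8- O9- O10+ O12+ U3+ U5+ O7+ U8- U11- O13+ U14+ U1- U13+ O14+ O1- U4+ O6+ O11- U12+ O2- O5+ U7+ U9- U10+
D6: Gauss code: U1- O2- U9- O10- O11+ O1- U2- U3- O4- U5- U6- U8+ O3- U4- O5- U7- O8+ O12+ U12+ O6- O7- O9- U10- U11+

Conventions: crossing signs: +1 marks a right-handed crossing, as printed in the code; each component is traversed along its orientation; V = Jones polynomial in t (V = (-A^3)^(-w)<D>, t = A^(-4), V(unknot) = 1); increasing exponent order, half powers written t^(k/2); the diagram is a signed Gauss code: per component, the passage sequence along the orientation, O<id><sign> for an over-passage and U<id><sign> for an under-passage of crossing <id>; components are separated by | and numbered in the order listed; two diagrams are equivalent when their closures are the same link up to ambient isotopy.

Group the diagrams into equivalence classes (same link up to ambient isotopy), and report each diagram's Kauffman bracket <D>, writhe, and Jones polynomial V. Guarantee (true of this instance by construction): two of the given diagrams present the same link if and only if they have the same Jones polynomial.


grouping into links: {D1, D2, D6} | {D3, D4, D5}
V(D1) = t^-8 - 2t^-7 + t^-6 - 2t^-5 + 2t^-4 + t^-2  (w -6, c 14, <D> = A^-10 + 2A^-2 - 2A^2 + A^6 - 2A^10 + A^14)
V(D2) = t^-8 - 2t^-7 + t^-6 - 2t^-5 + 2t^-4 + t^-2  (w -8, c 12, <D> = A^-16 + 2A^-8 - 2A^-4 + 1 - 2A^4 + A^8)
V(D3) = t - t^2 + 2t^3 - t^4 + t^5 - t^6  (w +4, c 14, <D> = -A^-12 + A^-8 - A^-4 + 2 - A^4 + A^8)
V(D4) = t - t^2 + 2t^3 - t^4 + t^5 - t^6  (w +4, c 12, <D> = -A^-12 + A^-8 - A^-4 + 2 - A^4 + A^8)
V(D5) = t - t^2 + 2t^3 - t^4 + t^5 - t^6  (w +4, c 14, <D> = -A^-12 + A^-8 - A^-4 + 2 - A^4 + A^8)
D6 (bracket A^-10 + 2A^-2 - 2A^2 + A^6 - 2A^10 + A^14; 12 crossings at w = -6): V = t^-8 - 2t^-7 + t^-6 - 2t^-5 + 2t^-4 + t^-2
why: V(t) takes 2 values over 6 diagrams, fixing the grouping


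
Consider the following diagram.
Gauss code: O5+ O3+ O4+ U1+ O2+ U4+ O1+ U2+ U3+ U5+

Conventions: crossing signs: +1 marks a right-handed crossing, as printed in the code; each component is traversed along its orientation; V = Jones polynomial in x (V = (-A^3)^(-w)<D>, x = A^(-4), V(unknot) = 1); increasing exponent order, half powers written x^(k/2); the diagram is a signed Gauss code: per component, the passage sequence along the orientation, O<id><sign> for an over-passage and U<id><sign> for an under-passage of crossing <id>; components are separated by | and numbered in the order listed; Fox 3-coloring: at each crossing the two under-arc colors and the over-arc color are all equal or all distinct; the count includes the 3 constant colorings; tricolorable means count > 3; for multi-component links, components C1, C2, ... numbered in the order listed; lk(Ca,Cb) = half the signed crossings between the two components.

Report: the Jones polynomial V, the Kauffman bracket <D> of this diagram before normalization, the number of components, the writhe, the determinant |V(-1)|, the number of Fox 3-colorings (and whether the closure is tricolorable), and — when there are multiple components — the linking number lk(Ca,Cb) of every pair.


V(x) = x + x^3 - x^4
bracket: A^-1 - A^3 - A^11, w = +5
1 component, writhe +5, over 5 crossings
det 3, colorings 9 of 3^5 — tricolorable
observation: |V(-1)| = 3: so tricolorable, since 3 divides 3


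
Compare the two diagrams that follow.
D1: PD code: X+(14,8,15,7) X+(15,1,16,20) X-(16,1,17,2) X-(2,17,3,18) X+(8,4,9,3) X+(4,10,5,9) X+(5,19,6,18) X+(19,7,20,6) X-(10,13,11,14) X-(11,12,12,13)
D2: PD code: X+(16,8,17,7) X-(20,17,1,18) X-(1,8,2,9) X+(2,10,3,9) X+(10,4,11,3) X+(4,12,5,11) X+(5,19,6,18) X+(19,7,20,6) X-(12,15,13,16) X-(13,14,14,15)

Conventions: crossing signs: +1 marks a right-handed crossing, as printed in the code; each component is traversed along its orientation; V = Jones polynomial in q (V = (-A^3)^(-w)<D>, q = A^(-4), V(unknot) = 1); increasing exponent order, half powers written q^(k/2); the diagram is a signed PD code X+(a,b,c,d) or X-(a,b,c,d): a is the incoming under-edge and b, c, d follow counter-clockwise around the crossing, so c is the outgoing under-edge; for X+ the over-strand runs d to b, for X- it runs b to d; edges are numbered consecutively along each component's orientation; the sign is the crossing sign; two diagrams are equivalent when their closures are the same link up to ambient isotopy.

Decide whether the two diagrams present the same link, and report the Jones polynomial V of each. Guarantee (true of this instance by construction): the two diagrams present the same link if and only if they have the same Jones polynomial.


equivalent: yes
D1 (bracket -A^-18 + A^-14 - A^-10 + 2A^-6 - A^-2 + A^2; 10 crossings at w = +2): V = q - q^2 + 2q^3 - q^4 + q^5 - q^6
V(D2) = q - q^2 + 2q^3 - q^4 + q^5 - q^6  [10 crossings, <D> = -A^-18 + A^-14 - A^-10 + 2A^-6 - A^-2 + A^2, w = +2]
observation: Reidemeister moves carry D1 (10 crossings) to D2 (10)


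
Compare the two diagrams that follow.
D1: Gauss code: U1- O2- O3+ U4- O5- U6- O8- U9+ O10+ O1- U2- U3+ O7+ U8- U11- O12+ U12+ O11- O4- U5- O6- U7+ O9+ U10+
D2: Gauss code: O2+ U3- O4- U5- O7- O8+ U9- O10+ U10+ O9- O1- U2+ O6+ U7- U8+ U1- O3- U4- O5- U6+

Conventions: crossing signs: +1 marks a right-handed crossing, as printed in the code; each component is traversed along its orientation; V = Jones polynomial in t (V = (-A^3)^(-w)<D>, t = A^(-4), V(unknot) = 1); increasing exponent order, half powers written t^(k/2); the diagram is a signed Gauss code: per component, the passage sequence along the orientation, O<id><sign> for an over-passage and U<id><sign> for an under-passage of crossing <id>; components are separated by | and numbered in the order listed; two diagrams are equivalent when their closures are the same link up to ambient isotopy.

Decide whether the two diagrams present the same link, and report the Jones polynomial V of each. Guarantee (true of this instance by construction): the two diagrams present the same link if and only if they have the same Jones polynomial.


equivalent: yes
D1 (bracket A^-10 - A^-6 + 2A^-2 - 2A^2 + 2A^6 - 2A^10 + A^14; 12 crossings at w = -2): V = t^-5 - 2t^-4 + 2t^-3 - 2t^-2 + 2t^-1 - 1 + t
V(D2) = t^-5 - 2t^-4 + 2t^-3 - 2t^-2 + 2t^-1 - 1 + t  (w -2, c 10, <D> = A^-10 - A^-6 + 2A^-2 - 2A^2 + 2A^6 - 2A^10 + A^14)
key observation: from 12 to 10 crossings by R-moves: one link, two diagrams


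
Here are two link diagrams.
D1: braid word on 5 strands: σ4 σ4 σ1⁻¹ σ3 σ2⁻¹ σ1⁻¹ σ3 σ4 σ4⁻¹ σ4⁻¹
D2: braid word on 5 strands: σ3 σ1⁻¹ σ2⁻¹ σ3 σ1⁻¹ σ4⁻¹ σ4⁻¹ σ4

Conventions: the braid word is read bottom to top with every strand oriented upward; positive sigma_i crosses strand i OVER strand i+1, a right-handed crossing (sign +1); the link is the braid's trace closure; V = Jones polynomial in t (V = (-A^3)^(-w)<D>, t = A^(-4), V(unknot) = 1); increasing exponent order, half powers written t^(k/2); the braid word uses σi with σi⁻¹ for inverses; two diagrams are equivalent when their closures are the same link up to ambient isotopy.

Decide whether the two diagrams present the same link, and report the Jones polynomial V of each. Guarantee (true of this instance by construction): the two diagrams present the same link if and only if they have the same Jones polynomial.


equivalent: yes
V(D1) = t^-2 + 2 + t^2  (w 0, c 10, <D> = A^-8 + 2 + A^8)
V(D2) = t^-2 + 2 + t^2  [8 crossings, <D> = A^-14 + 2A^-6 + A^2, w = -2]
key observation: all 2 diagrams share one V(t), hence one class


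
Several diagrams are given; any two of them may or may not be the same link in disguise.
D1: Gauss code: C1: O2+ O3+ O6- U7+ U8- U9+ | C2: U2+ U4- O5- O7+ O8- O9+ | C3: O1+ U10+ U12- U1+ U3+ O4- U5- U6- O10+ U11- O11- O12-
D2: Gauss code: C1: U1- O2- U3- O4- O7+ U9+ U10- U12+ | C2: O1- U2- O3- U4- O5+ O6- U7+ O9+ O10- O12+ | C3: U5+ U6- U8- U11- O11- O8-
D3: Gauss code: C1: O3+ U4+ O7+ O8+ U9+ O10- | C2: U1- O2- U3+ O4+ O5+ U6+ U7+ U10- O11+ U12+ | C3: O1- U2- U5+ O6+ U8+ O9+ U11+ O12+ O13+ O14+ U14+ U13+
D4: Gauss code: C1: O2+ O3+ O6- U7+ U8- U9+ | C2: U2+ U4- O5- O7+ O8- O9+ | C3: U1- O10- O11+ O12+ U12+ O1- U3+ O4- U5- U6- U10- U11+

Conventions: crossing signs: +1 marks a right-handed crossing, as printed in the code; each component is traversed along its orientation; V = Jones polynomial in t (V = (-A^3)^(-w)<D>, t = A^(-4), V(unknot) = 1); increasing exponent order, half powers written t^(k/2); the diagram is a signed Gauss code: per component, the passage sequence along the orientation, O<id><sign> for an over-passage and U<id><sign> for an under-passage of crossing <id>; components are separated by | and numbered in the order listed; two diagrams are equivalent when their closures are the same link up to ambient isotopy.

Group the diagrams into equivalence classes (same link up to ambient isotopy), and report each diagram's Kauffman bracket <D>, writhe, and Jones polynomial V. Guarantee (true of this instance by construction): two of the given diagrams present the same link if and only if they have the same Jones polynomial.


equivalence classes: {D1, D4} | {D2} | {D3}
D1 (bracket A^-8 + 2 + A^8; 12 crossings at w = 0): V = t^-2 + 2 + t^2
V(D2) = t^-3 + t^-2 + t^-1 + 1  (w -4, c 12, <D> = A^-12 + A^-8 + A^-4 + 1)
D3 (bracket 2 + A^8 + A^16; 14 crossings at w = +8): V = t^2 + t^4 + 2t^6
D4 (bracket A^-8 + 2 + A^8; 12 crossings at w = 0): V = t^-2 + 2 + t^2
observation: 3 classes among 4 diagrams; unequal V(t) rules out equality


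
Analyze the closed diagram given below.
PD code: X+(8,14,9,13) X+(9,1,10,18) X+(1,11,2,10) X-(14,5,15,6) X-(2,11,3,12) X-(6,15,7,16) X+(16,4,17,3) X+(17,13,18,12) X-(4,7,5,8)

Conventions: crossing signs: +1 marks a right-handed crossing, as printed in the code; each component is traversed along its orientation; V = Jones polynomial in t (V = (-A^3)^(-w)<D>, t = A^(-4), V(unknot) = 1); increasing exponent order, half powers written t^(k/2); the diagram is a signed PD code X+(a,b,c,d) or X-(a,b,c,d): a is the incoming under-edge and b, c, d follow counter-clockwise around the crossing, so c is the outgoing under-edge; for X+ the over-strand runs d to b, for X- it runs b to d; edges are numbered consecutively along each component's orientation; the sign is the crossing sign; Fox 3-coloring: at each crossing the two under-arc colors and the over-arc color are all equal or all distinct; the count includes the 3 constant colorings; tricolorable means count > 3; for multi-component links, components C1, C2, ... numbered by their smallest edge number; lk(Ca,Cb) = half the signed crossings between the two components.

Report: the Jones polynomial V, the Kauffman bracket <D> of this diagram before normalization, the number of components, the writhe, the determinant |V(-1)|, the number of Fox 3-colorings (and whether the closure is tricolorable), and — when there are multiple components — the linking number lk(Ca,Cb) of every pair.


V = -t^-3 + 2t^-2 - 2t^-1 + 3 - 2t + 2t^2 - t^3
<D> = A^-9 - 2A^-5 + 2A^-1 - 3A^3 + 2A^7 - 2A^11 + A^15 (w = +1)
1 component over 9 crossings, w = +1
3 Fox colorings among 3^9, |V(-1)| = 13: not tricolorable
why: V spans 6 powers of t: at least 6 crossings in any diagram


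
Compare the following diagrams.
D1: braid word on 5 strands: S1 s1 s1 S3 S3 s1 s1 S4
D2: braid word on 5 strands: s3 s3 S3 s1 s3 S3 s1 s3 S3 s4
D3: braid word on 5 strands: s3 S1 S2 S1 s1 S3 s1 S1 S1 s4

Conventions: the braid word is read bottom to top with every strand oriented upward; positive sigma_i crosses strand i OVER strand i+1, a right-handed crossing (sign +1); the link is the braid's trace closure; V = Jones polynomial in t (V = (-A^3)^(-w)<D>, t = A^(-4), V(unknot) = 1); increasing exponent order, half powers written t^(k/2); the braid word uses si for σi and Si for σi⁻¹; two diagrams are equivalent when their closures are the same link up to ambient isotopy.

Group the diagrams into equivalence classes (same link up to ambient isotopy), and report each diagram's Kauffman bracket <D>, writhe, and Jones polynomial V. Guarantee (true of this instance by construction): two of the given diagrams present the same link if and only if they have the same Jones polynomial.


classes: {D1} | {D2} | {D3}
V(D1) = t^-2 + t^-1 + 2 + t - t^4  [8 crossings, <D> = -A^-16 + A^-4 + 2 + A^4 + A^8, w = 0]
V(D2) = 1 + t + t^2 + t^3  (w +4, c 10, <D> = 1 + A^4 + A^8 + A^12)
D3 (bracket A^-6 + A^-2 + A^2 + A^6; 10 crossings at w = -2): V = t^-3 + t^-2 + t^-1 + 1
note: 3 classes among 3 diagrams; unequal V(t) rules out equality


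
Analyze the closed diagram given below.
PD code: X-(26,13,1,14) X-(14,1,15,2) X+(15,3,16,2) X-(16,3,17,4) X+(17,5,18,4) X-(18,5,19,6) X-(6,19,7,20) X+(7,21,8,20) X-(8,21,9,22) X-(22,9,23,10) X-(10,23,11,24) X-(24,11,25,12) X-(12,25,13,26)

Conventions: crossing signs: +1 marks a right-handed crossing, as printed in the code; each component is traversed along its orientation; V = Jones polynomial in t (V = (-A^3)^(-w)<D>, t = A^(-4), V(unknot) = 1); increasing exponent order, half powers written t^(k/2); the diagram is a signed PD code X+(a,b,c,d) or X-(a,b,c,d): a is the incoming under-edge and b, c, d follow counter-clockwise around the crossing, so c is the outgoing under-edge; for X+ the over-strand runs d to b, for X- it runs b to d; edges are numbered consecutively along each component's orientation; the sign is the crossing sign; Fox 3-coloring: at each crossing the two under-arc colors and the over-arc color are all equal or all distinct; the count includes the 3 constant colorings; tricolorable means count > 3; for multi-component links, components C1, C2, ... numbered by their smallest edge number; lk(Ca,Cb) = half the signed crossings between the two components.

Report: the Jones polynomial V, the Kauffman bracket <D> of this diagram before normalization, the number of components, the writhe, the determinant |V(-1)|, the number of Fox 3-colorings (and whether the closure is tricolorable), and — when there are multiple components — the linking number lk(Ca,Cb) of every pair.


Jones polynomial: V(t) = -t^-10 + t^-9 - t^-8 + t^-7 - t^-6 + t^-5 + t^-3
<D> = -A^-9 - A^-1 + A^3 - A^7 + A^11 - A^15 + A^19; writhe -7
components 1, writhe -7 (13 crossings)
3-colorings: 3 of 3^13, det 7 — not tricolorable
note: w = -7 (over 13 crossings) is diagram-only; (-A^3)^(7) removes it from V


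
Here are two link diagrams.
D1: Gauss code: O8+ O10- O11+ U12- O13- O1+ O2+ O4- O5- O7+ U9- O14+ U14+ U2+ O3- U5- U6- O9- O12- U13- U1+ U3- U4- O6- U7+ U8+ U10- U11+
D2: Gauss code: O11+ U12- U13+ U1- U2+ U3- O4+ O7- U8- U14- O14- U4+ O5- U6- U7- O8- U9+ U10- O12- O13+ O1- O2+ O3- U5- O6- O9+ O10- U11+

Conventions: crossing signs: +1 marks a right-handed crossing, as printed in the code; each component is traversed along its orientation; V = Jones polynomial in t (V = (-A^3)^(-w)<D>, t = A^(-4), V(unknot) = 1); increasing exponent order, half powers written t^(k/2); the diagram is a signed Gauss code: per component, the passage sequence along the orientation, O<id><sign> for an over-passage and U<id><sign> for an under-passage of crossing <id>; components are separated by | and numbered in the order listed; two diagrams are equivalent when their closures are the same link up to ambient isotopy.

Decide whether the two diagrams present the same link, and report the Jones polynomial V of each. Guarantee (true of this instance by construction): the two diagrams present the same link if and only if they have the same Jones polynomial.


equivalent: yes
D1 (bracket A^-2 - A^2 + 2A^6 - A^10 + A^14 - A^18; 14 crossings at w = -2): V = -t^-6 + t^-5 - t^-4 + 2t^-3 - t^-2 + t^-1
V(D2) = -t^-6 + t^-5 - t^-4 + 2t^-3 - t^-2 + t^-1  (w -4, c 14, <D> = A^-8 - A^-4 + 2 - A^4 + A^8 - A^12)
key observation: all 2 diagrams share one V(t), hence one class


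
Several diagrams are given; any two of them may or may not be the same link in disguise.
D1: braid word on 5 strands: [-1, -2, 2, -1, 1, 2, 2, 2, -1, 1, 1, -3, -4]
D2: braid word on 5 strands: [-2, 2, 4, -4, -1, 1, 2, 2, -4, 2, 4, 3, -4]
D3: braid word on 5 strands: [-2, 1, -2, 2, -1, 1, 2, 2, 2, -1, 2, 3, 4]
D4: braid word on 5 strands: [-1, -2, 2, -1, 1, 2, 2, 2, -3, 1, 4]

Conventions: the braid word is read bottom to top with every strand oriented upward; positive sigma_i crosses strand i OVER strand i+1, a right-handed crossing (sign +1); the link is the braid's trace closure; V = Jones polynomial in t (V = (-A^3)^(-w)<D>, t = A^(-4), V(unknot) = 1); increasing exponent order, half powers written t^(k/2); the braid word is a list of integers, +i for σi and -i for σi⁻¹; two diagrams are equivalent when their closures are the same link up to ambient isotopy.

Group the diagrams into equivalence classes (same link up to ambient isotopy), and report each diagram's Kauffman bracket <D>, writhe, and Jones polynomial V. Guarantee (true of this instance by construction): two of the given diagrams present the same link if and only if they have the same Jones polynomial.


grouping into links: {D1, D2, D3, D4}
V(D1) = -t^(1/2) - t^(3/2) - t^(5/2) + t^(9/2)  (w +1, c 13, <D> = -A^-15 + A^-7 + A^-3 + A)
V(D2) = -t^(1/2) - t^(3/2) - t^(5/2) + t^(9/2)  (w +3, c 13, <D> = -A^-9 + A^-1 + A^3 + A^7)
D3 (bracket -A^-3 + A^5 + A^9 + A^13; 13 crossings at w = +5): V = -t^(1/2) - t^(3/2) - t^(5/2) + t^(9/2)
D4 (bracket -A^-9 + A^-1 + A^3 + A^7; 11 crossings at w = +3): V = -t^(1/2) - t^(3/2) - t^(5/2) + t^(9/2)
key observation: one V(t) for all 4 diagrams — one class (guaranteed)


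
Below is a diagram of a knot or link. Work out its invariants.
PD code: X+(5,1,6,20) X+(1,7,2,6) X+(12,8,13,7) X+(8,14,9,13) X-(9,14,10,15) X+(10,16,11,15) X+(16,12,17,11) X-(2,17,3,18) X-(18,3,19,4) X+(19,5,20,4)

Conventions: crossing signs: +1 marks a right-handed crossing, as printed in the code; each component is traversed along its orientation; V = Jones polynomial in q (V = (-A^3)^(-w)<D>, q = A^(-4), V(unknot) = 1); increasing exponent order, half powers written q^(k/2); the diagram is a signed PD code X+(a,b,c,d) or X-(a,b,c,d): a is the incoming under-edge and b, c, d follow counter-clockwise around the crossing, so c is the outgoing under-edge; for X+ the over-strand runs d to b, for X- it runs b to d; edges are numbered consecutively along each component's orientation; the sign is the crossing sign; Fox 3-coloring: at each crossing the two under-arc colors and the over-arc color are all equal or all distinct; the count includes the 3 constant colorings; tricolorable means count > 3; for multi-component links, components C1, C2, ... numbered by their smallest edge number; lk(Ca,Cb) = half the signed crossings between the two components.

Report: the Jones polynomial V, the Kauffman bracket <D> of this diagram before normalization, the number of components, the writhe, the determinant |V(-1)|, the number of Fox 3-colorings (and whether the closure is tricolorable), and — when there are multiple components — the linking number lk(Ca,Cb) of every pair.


V(q) = q + q^3 - q^4
bracket: -A^-4 + 1 + A^8, w = +4
1 component, writhe +4, over 10 crossings
det 3, colorings 9 of 3^10 — tricolorable
observation: w = +4 shifts under R1 moves; the (-A^3)^(-4) factor cancels that in V
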